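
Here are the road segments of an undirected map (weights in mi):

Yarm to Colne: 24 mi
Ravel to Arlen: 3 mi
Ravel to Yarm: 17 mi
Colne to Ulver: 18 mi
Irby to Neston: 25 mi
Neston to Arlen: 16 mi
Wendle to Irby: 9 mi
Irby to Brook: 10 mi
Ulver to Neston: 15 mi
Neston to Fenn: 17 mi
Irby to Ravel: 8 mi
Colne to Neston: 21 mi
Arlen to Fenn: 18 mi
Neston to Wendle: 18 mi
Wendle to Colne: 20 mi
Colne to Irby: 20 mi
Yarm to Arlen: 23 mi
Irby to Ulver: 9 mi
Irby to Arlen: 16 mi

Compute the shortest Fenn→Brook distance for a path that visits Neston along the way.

51 mi

Best Fenn to Neston: Fenn–Neston costing 17
Shortest Neston→Brook: Neston–Ulver–Irby–Brook = 34
Total via Neston: 17 + 34 = 51 mi.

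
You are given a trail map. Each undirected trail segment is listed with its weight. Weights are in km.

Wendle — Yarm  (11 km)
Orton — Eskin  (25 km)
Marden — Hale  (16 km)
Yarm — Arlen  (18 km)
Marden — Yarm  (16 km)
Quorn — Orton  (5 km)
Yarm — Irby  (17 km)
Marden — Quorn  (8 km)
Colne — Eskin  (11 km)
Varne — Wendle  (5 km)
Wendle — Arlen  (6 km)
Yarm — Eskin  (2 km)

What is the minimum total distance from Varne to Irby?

33 km

Candidate routes:
Varne → Wendle → Yarm → Irby: 5+11+17 = 33
Varne → Wendle → Arlen → Yarm → Irby: 5+6+18+17 = 46
Cheapest is Varne → Wendle → Yarm → Irby at 33 km.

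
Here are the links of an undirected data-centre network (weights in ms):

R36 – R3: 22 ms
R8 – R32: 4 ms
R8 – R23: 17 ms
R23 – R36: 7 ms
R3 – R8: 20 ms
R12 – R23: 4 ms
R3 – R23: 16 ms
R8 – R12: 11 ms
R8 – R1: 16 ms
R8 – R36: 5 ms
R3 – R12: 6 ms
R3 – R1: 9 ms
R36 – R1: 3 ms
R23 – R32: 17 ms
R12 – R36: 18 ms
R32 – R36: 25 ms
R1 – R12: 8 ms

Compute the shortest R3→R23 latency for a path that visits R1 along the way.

19 ms

Shortest R3→R1: R3 → R1 = 9
Shortest R1→R23: R1 → R36 → R23 = 10
Total via R1: 9 + 10 = 19 ms.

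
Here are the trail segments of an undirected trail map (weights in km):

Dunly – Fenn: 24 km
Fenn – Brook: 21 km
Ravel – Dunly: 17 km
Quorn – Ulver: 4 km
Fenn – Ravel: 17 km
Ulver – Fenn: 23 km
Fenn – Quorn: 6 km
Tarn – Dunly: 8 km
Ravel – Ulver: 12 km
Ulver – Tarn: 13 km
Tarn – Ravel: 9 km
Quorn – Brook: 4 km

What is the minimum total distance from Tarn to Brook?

Candidate routes:
Tarn–Ulver–Quorn–Brook: 13+4+4 = 21
Tarn–Ravel–Fenn–Quorn–Brook: 9+17+6+4 = 36
Tarn–Ravel–Ulver–Quorn–Brook: 9+12+4+4 = 29
The minimum is 21 km via Tarn–Ulver–Quorn–Brook.

21 km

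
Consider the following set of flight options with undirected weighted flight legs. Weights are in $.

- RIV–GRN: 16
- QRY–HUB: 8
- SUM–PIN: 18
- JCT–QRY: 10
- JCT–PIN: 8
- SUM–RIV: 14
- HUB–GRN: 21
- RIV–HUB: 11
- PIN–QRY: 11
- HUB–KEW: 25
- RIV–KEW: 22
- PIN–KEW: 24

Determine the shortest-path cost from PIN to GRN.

Shortest distances from PIN:
PIN: 0
JCT: 8  (via PIN)
QRY: 11  (via PIN)
SUM: 18  (via PIN)
HUB: 19  (via QRY)
KEW: 24  (via PIN)
RIV: 30  (via HUB)
GRN: 40  (via HUB)
Shortest route: PIN → QRY → HUB → GRN = $40.

$40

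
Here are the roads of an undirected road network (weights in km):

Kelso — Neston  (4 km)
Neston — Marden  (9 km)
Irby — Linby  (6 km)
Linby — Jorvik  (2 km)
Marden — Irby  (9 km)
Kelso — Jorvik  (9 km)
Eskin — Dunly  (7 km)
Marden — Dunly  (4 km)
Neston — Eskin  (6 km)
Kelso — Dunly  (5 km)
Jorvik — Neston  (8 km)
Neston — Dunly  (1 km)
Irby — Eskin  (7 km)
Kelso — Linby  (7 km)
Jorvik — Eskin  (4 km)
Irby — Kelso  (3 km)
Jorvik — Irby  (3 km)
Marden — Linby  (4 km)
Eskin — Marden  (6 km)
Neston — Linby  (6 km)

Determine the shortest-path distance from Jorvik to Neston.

8 km

Enumerating some paths:
Jorvik - Neston: 8 = 8
Jorvik - Irby - Kelso - Neston: 3+3+4 = 10
The minimum is 8 km via Jorvik - Neston.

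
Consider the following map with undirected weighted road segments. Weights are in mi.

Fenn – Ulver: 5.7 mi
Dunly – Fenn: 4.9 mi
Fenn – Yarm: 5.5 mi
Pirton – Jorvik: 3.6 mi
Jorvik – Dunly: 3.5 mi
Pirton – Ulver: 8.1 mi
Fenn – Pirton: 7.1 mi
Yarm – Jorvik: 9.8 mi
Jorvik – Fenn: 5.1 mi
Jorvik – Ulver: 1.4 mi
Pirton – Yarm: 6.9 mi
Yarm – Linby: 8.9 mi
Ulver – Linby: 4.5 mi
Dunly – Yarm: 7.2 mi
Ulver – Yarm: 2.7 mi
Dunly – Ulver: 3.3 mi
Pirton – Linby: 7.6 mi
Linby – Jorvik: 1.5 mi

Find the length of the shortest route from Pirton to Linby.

5.1 mi

Enumerating some paths:
Pirton–Jorvik–Linby: 3.6+1.5 = 5.1
Pirton–Linby: 7.6 = 7.6
Pirton–Ulver–Jorvik–Linby: 8.1+1.4+1.5 = 11
Pirton–Jorvik–Ulver–Linby: 3.6+1.4+4.5 = 9.5
The minimum is 5.1 mi via Pirton–Jorvik–Linby.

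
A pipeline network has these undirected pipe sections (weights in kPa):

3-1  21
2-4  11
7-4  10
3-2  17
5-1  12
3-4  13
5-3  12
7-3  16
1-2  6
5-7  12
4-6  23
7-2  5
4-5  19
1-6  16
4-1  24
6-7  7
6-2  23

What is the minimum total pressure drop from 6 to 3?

Settle nodes by increasing distance from 6:
6: 0
7: 7  (via 6)
2: 12  (via 7)
1: 16  (via 6)
4: 17  (via 7)
5: 19  (via 7)
3: 23  (via 7)
Shortest route: 6 → 7 → 3 = 23 kPa.

23 kPa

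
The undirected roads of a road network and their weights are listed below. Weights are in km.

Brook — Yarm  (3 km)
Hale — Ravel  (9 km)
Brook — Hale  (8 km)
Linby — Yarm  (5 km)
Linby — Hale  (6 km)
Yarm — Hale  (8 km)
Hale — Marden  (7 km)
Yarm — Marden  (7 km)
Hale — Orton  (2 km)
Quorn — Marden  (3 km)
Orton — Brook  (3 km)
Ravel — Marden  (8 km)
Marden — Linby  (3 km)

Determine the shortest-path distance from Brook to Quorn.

13 km

Running Dijkstra from Brook:
Brook: 0
Yarm: 3  (via Brook)
Orton: 3  (via Brook)
Hale: 5  (via Orton)
Linby: 8  (via Yarm)
Marden: 10  (via Yarm)
Quorn: 13  (via Marden)
Shortest route: Brook–Yarm–Marden–Quorn = 13 km.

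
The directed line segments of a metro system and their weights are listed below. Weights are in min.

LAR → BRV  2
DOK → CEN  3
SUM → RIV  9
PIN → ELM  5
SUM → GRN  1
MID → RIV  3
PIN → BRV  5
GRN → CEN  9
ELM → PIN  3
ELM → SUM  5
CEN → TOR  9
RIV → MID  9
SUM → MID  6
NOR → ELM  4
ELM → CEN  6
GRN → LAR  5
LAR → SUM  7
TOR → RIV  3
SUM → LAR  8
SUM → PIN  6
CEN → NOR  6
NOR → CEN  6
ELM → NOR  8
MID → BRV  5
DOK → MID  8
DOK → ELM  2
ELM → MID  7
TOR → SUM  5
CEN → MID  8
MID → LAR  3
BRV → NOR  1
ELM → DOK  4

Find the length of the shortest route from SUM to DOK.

15 min

Candidate routes:
SUM–GRN–LAR–BRV–NOR–ELM–DOK: 1+5+2+1+4+4 = 17
SUM–PIN–ELM–DOK: 6+5+4 = 15
SUM–PIN–BRV–NOR–ELM–DOK: 6+5+1+4+4 = 20
SUM–LAR–BRV–NOR–ELM–DOK: 8+2+1+4+4 = 19
Cheapest is SUM–PIN–ELM–DOK at 15 min.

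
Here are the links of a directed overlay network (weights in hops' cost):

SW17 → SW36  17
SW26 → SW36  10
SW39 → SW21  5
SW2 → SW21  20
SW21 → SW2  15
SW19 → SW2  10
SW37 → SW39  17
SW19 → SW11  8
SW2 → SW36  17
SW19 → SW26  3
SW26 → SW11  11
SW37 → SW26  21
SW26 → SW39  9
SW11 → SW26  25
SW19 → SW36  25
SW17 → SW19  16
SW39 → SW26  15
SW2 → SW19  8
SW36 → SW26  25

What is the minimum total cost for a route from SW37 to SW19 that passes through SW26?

Best SW37 to SW26: SW37–SW26 costing 21
Shortest SW26→SW19: SW26–SW39–SW21–SW2–SW19 = 37
Total via SW26: 21 + 37 = 58 hops' cost.

58 hops' cost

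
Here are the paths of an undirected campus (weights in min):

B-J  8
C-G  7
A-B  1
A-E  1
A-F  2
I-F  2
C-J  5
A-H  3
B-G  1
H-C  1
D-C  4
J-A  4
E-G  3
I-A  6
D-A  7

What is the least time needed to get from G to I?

6 min

Candidate routes:
G → E → A → F → I: 3+1+2+2 = 8
G → E → A → I: 3+1+6 = 10
G → B → A → I: 1+1+6 = 8
G → B → A → F → I: 1+1+2+2 = 6
The minimum is 6 min via G → B → A → F → I.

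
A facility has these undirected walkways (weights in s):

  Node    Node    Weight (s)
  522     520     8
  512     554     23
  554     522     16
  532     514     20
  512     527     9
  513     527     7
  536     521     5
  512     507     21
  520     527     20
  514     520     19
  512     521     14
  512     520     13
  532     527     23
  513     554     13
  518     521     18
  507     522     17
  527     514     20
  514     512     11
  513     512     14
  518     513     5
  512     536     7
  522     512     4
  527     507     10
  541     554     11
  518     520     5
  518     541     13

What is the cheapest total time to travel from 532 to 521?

Compare a few routes:
532 - 527 - 512 - 536 - 521: 23+9+7+5 = 44
532 - 514 - 512 - 521: 20+11+14 = 45
532 - 514 - 512 - 536 - 521: 20+11+7+5 = 43
The minimum is 43 s via 532 - 514 - 512 - 536 - 521.

43 s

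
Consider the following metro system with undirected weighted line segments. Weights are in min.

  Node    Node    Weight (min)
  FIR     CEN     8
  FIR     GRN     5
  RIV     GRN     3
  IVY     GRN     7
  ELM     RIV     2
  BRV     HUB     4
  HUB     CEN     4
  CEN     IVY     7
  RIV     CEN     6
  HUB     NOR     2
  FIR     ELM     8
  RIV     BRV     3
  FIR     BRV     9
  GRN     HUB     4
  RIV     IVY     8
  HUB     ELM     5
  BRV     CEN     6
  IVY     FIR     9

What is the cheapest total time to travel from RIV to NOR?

9 min

Shortest distances from RIV:
RIV: 0
ELM: 2  (via RIV)
BRV: 3  (via RIV)
GRN: 3  (via RIV)
CEN: 6  (via RIV)
HUB: 7  (via ELM)
IVY: 8  (via RIV)
FIR: 8  (via GRN)
NOR: 9  (via HUB)
Shortest route: RIV–ELM–HUB–NOR = 9 min.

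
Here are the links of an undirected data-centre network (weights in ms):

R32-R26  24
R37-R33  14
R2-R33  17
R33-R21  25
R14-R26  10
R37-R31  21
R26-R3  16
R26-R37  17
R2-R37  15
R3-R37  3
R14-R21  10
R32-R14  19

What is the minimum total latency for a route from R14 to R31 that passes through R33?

70 ms

Shortest R14→R33: R14–R21–R33 = 35
Shortest R33→R31: R33–R37–R31 = 35
Total via R33: 35 + 35 = 70 ms.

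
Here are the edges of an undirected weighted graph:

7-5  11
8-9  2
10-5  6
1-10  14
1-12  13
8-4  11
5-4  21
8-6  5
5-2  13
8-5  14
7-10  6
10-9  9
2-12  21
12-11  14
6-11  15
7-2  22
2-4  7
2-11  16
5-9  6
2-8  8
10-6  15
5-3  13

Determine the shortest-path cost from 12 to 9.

Enumerating some paths:
12 - 1 - 10 - 9: 13+14+9 = 36
12 - 2 - 8 - 9: 21+8+2 = 31
12 - 11 - 6 - 8 - 9: 14+15+5+2 = 36
Cheapest is 12 - 2 - 8 - 9 at 31.

31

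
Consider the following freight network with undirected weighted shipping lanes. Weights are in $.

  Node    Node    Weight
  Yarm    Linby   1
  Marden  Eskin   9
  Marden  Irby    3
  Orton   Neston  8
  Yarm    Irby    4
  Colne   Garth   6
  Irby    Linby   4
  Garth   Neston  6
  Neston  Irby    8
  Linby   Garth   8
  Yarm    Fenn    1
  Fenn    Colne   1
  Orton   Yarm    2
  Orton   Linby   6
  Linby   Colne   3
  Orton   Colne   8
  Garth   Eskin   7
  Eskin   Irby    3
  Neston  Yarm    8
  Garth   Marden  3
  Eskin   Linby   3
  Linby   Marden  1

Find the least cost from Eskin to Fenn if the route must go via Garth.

Shortest Eskin→Garth: Eskin–Garth = 7
Shortest Garth→Fenn: Garth–Marden–Linby–Yarm–Fenn = 6
Total via Garth: 7 + 6 = $13.

$13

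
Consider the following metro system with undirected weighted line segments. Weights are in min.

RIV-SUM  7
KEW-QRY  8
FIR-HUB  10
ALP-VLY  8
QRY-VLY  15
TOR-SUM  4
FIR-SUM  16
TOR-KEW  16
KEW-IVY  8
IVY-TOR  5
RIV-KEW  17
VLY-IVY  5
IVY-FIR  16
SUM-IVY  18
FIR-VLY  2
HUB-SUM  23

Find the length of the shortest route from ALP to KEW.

Settle nodes by increasing distance from ALP:
ALP: 0
VLY: 8  (via ALP)
FIR: 10  (via VLY)
IVY: 13  (via VLY)
TOR: 18  (via IVY)
HUB: 20  (via FIR)
KEW: 21  (via IVY)
Shortest route: ALP–VLY–IVY–KEW = 21 min.

21 min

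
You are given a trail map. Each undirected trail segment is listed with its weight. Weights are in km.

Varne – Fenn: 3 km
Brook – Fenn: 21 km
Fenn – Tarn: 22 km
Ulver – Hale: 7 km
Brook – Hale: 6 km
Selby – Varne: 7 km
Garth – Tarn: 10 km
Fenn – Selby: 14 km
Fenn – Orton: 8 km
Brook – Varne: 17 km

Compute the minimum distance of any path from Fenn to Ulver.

33 km

Running Dijkstra from Fenn:
Fenn: 0
Varne: 3  (via Fenn)
Orton: 8  (via Fenn)
Selby: 10  (via Varne)
Brook: 20  (via Varne)
Tarn: 22  (via Fenn)
Hale: 26  (via Brook)
Garth: 32  (via Tarn)
Ulver: 33  (via Hale)
Shortest route: Fenn–Varne–Brook–Hale–Ulver = 33 km.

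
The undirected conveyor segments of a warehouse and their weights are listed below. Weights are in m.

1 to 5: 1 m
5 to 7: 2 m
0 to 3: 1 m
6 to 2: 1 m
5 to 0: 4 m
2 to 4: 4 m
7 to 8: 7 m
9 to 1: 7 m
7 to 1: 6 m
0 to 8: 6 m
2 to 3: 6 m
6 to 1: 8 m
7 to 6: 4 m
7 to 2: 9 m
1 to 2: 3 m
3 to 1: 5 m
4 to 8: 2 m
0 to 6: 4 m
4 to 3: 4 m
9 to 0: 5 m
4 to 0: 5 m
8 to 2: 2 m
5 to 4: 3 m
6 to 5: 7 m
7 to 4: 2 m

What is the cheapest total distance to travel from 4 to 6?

5 m

Enumerating some paths:
4 - 5 - 1 - 2 - 6: 3+1+3+1 = 8
4 - 2 - 6: 4+1 = 5
4 - 7 - 6: 2+4 = 6
The minimum is 5 m via 4 - 2 - 6.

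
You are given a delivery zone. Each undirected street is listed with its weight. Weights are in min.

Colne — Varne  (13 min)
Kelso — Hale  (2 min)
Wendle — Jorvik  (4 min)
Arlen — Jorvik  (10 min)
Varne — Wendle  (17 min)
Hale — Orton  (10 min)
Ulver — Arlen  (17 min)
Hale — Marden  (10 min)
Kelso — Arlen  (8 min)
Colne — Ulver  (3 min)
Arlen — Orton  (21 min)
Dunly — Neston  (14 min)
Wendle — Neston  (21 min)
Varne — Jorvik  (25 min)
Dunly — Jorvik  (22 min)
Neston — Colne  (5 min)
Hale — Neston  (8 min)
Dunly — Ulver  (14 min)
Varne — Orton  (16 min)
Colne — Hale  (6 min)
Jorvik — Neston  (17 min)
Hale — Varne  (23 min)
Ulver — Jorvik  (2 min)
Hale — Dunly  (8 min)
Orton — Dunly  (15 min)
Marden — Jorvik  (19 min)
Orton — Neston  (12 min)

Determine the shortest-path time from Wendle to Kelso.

17 min

Candidate routes:
Wendle–Jorvik–Ulver–Dunly–Hale–Kelso: 4+2+14+8+2 = 30
Wendle–Jorvik–Arlen–Kelso: 4+10+8 = 22
Wendle–Jorvik–Ulver–Colne–Neston–Hale–Kelso: 4+2+3+5+8+2 = 24
Wendle–Jorvik–Ulver–Colne–Hale–Kelso: 4+2+3+6+2 = 17
Cheapest is Wendle–Jorvik–Ulver–Colne–Hale–Kelso at 17 min.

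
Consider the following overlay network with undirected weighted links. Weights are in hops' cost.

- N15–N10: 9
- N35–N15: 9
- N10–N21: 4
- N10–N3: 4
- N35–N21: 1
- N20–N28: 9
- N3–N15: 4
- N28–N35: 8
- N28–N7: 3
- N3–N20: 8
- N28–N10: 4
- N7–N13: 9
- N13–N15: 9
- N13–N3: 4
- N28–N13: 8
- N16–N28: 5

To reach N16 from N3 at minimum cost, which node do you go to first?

N10

Candidate routes:
N3–N10–N28–N16: 4+4+5 = 13
N3–N13–N28–N16: 4+8+5 = 17
Cheapest is N3–N10–N28–N16 at 13 hops' cost.
So from N3 the first move is to N10.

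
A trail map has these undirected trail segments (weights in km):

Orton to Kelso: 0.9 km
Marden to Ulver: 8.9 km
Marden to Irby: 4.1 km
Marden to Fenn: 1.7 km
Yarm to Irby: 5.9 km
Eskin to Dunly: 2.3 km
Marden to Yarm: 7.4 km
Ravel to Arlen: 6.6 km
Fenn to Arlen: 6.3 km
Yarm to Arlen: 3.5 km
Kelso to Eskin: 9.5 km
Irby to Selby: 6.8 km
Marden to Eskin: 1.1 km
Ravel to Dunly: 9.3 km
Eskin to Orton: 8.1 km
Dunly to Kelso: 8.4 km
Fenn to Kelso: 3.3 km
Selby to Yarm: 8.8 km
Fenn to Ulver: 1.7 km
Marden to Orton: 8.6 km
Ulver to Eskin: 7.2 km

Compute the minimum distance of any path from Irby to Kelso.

Candidate routes:
Irby - Marden - Eskin - Kelso: 4.1+1.1+9.5 = 14.7
Irby - Marden - Orton - Kelso: 4.1+8.6+0.9 = 13.6
Irby - Marden - Fenn - Kelso: 4.1+1.7+3.3 = 9.1
Irby - Marden - Eskin - Orton - Kelso: 4.1+1.1+8.1+0.9 = 14.2
Cheapest is Irby - Marden - Fenn - Kelso at 9.1 km.

9.1 km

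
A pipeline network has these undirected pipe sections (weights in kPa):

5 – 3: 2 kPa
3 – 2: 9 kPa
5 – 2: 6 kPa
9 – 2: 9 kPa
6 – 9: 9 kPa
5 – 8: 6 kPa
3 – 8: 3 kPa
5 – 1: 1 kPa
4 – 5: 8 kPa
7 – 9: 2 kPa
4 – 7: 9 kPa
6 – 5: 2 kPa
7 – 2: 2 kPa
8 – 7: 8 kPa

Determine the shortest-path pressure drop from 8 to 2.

Candidate routes:
8–3–5–2: 3+2+6 = 11
8–7–2: 8+2 = 10
The minimum is 10 kPa via 8–7–2.

10 kPa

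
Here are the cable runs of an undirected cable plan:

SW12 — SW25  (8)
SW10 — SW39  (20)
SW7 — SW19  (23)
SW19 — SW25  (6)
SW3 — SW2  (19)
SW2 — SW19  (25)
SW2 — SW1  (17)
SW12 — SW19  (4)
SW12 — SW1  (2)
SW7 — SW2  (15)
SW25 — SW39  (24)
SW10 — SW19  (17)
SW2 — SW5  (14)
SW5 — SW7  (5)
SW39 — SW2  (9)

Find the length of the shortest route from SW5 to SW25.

34

Candidate routes:
SW5 - SW2 - SW1 - SW12 - SW25: 14+17+2+8 = 41
SW5 - SW7 - SW19 - SW12 - SW25: 5+23+4+8 = 40
SW5 - SW7 - SW19 - SW25: 5+23+6 = 34
The minimum is 34 via SW5 - SW7 - SW19 - SW25.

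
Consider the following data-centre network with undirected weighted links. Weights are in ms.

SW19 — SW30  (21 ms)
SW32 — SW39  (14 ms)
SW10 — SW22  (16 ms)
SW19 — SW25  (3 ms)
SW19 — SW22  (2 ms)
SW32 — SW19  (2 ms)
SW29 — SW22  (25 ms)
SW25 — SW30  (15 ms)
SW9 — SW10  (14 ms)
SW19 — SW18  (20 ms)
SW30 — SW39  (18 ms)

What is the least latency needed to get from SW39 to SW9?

Candidate routes:
SW39 → SW32 → SW19 → SW22 → SW10 → SW9: 14+2+2+16+14 = 48
SW39 → SW30 → SW19 → SW22 → SW10 → SW9: 18+21+2+16+14 = 71
SW39 → SW30 → SW25 → SW19 → SW22 → SW10 → SW9: 18+15+3+2+16+14 = 68
Cheapest is SW39 → SW32 → SW19 → SW22 → SW10 → SW9 at 48 ms.

48 ms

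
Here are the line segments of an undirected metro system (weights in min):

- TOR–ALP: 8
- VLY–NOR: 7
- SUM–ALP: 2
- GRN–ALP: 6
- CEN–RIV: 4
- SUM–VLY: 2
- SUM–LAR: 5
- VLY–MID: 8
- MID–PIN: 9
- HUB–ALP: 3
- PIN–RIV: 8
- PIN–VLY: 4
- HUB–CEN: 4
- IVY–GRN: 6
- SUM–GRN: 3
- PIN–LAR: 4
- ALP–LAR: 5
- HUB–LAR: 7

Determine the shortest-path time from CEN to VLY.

Candidate routes:
CEN → HUB → ALP → SUM → VLY: 4+3+2+2 = 11
CEN → RIV → PIN → VLY: 4+8+4 = 16
Cheapest is CEN → HUB → ALP → SUM → VLY at 11 min.

11 min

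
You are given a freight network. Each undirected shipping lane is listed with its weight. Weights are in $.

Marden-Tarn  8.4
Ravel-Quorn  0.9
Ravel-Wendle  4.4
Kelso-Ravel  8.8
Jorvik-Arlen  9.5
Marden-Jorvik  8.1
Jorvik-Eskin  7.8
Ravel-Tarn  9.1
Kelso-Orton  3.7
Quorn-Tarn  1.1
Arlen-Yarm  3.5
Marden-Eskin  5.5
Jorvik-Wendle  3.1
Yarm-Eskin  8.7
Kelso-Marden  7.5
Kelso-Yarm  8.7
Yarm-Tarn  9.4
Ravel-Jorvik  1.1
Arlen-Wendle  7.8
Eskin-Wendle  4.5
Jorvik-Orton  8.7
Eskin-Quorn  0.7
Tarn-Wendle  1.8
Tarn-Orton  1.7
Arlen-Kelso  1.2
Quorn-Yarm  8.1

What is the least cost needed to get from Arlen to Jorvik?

Shortest distances from Arlen:
Arlen: 0
Kelso: 1.2  (via Arlen)
Yarm: 3.5  (via Arlen)
Orton: 4.9  (via Kelso)
Tarn: 6.6  (via Orton)
Quorn: 7.7  (via Tarn)
Wendle: 7.8  (via Arlen)
Eskin: 8.4  (via Quorn)
Ravel: 8.6  (via Quorn)
Marden: 8.7  (via Kelso)
Jorvik: 9.5  (via Arlen)
Shortest route: Arlen → Jorvik = $9.5.

$9.5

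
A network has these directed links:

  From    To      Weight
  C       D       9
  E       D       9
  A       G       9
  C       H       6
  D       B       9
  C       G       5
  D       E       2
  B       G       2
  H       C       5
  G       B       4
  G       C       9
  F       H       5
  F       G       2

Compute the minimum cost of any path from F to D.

19

Shortest distances from F:
F: 0
G: 2  (via F)
H: 5  (via F)
B: 6  (via G)
C: 10  (via H)
D: 19  (via C)
Shortest route: F → H → C → D = 19.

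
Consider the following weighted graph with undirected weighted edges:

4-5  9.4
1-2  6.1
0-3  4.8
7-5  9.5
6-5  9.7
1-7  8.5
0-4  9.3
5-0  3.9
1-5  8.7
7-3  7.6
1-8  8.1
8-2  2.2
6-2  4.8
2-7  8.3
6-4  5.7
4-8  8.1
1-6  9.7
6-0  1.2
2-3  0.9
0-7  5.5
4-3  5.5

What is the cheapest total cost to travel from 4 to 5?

Running Dijkstra from 4:
4: 0
3: 5.5  (via 4)
6: 5.7  (via 4)
2: 6.4  (via 3)
0: 6.9  (via 6)
8: 8.1  (via 4)
5: 9.4  (via 4)
Shortest route: 4 → 5 = 9.4.

9.4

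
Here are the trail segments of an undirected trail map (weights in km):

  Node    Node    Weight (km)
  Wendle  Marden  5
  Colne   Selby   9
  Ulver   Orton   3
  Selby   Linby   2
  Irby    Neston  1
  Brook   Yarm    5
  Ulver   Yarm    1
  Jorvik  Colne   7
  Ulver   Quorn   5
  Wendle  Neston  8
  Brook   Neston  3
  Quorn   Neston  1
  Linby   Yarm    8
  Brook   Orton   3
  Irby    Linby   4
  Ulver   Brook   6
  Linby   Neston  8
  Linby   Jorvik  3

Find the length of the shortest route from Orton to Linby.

Running Dijkstra from Orton:
Orton: 0
Brook: 3  (via Orton)
Ulver: 3  (via Orton)
Yarm: 4  (via Ulver)
Neston: 6  (via Brook)
Irby: 7  (via Neston)
Quorn: 7  (via Neston)
Linby: 11  (via Irby)
Shortest route: Orton → Brook → Neston → Irby → Linby = 11 km.

11 km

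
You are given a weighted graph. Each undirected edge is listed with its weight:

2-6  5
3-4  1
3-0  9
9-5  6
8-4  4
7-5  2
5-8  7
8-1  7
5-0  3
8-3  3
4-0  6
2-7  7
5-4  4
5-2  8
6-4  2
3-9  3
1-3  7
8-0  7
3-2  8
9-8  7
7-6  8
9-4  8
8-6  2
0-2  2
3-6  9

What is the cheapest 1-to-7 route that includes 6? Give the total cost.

Best 1 to 6: 1–8–6 costing 9
Shortest 6→7: 6–7 = 8
Total via 6: 9 + 8 = 17.

17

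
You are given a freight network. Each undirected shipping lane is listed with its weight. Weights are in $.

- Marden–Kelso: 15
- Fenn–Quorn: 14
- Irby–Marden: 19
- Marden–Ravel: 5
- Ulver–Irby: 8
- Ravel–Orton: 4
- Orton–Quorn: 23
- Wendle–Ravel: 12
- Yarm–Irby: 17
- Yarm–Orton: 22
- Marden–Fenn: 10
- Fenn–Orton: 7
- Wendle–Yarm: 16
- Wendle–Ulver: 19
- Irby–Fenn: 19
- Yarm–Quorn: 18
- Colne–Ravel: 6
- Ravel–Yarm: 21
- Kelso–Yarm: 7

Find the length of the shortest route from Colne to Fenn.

Compare a few routes:
Colne–Ravel–Orton–Fenn: 6+4+7 = 17
Colne–Ravel–Marden–Fenn: 6+5+10 = 21
The minimum is $17 via Colne–Ravel–Orton–Fenn.

$17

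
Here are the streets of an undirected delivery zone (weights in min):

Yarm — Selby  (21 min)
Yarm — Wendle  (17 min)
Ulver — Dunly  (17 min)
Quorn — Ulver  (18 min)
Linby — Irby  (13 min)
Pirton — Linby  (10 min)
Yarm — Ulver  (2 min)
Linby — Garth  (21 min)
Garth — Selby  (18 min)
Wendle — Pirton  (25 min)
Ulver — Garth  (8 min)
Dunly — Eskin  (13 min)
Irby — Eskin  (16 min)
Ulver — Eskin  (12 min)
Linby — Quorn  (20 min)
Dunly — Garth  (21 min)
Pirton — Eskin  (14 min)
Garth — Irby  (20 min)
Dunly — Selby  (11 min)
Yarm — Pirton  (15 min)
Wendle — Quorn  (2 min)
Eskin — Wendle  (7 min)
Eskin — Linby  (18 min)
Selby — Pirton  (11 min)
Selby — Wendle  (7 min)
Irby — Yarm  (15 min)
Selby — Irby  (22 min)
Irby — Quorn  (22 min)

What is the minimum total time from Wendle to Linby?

Compare a few routes:
Wendle–Selby–Pirton–Linby: 7+11+10 = 28
Wendle–Quorn–Linby: 2+20 = 22
Wendle–Eskin–Linby: 7+18 = 25
Wendle–Eskin–Pirton–Linby: 7+14+10 = 31
The minimum is 22 min via Wendle–Quorn–Linby.

22 min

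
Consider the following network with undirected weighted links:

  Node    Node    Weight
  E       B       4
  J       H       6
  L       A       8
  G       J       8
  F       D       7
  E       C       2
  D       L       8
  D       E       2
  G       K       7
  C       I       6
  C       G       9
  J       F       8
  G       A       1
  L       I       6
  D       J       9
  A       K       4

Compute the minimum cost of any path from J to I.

Running Dijkstra from J:
J: 0
H: 6  (via J)
F: 8  (via J)
G: 8  (via J)
A: 9  (via G)
D: 9  (via J)
E: 11  (via D)
C: 13  (via E)
K: 13  (via A)
B: 15  (via E)
L: 17  (via A)
I: 19  (via C)
Shortest route: J–D–E–C–I = 19.

19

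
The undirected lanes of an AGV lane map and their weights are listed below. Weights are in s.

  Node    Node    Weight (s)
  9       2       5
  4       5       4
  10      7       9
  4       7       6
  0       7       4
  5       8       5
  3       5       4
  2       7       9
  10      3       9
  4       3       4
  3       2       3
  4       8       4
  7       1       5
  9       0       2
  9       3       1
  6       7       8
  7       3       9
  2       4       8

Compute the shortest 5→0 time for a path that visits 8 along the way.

16 s

Shortest 5→8: 5–8 = 5
Best 8 to 0: 8–4–3–9–0 costing 11
Total via 8: 5 + 11 = 16 s.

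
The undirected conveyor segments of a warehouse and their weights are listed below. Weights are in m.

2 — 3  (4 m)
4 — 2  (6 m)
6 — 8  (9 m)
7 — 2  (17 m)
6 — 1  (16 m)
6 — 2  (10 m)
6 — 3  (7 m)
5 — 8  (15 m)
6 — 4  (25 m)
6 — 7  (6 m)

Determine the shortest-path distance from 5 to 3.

Running Dijkstra from 5:
5: 0
8: 15  (via 5)
6: 24  (via 8)
7: 30  (via 6)
3: 31  (via 6)
Shortest route: 5–8–6–3 = 31 m.

31 m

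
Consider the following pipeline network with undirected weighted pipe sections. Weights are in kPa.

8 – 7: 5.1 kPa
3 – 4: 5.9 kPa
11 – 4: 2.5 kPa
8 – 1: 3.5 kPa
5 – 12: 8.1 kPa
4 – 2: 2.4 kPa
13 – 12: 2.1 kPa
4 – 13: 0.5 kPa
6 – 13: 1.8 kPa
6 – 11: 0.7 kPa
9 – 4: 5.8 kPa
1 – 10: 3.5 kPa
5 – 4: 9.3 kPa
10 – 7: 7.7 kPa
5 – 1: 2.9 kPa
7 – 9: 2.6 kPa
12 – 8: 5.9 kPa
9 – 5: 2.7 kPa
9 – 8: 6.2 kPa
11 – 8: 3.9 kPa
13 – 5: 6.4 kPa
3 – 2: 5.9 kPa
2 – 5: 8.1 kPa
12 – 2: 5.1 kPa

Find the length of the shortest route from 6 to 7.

Running Dijkstra from 6:
6: 0
11: 0.7  (via 6)
13: 1.8  (via 6)
4: 2.3  (via 13)
12: 3.9  (via 13)
8: 4.6  (via 11)
2: 4.7  (via 4)
1: 8.1  (via 8)
9: 8.1  (via 4)
3: 8.2  (via 4)
5: 8.2  (via 13)
7: 9.7  (via 8)
Shortest route: 6–11–8–7 = 9.7 kPa.

9.7 kPa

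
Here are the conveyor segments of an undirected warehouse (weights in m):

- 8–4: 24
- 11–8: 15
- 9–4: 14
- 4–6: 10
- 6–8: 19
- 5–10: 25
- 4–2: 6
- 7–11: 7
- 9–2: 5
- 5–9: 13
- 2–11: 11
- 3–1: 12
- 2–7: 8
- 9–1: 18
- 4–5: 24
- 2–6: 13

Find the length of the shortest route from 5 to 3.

Enumerating some paths:
5 → 4 → 6 → 2 → 9 → 1 → 3: 24+10+13+5+18+12 = 82
5 → 4 → 2 → 9 → 1 → 3: 24+6+5+18+12 = 65
5 → 4 → 9 → 1 → 3: 24+14+18+12 = 68
5 → 9 → 1 → 3: 13+18+12 = 43
The minimum is 43 m via 5 → 9 → 1 → 3.

43 m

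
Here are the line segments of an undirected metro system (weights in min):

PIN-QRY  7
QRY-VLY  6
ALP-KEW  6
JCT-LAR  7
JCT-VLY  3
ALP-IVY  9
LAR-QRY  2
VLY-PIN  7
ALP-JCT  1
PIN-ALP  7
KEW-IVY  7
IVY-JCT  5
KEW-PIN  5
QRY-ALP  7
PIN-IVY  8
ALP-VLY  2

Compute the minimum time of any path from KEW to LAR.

14 min

Shortest distances from KEW:
KEW: 0
PIN: 5  (via KEW)
ALP: 6  (via KEW)
JCT: 7  (via ALP)
IVY: 7  (via KEW)
VLY: 8  (via ALP)
QRY: 12  (via PIN)
LAR: 14  (via JCT)
Shortest route: KEW → ALP → JCT → LAR = 14 min.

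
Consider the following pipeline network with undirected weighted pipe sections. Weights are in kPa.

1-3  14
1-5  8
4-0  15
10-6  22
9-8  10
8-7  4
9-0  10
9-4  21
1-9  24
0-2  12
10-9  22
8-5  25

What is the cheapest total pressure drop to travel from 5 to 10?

54 kPa

Shortest distances from 5:
5: 0
1: 8  (via 5)
3: 22  (via 1)
8: 25  (via 5)
7: 29  (via 8)
9: 32  (via 1)
0: 42  (via 9)
4: 53  (via 9)
2: 54  (via 0)
10: 54  (via 9)
Shortest route: 5 → 1 → 9 → 10 = 54 kPa.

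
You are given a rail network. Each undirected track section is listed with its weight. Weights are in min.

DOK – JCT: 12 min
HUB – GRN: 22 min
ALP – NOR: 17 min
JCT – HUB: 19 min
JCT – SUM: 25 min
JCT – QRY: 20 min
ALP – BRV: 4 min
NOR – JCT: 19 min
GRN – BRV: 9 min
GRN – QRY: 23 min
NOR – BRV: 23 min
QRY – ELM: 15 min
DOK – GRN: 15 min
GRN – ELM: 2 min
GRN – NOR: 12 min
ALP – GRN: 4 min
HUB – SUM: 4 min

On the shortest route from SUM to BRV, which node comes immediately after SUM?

HUB

Candidate routes:
SUM–HUB–GRN–BRV: 4+22+9 = 35
SUM–HUB–GRN–ALP–BRV: 4+22+4+4 = 34
SUM–HUB–JCT–DOK–GRN–ALP–BRV: 4+19+12+15+4+4 = 58
Cheapest is SUM–HUB–GRN–ALP–BRV at 34 min.
So from SUM the first move is to HUB.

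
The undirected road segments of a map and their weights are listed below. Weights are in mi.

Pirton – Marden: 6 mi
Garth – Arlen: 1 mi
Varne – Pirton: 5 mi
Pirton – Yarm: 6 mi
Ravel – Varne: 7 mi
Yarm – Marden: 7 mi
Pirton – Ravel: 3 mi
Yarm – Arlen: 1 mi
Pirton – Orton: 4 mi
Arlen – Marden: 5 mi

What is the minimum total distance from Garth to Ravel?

11 mi

Candidate routes:
Garth → Arlen → Marden → Pirton → Ravel: 1+5+6+3 = 15
Garth → Arlen → Yarm → Pirton → Ravel: 1+1+6+3 = 11
The minimum is 11 mi via Garth → Arlen → Yarm → Pirton → Ravel.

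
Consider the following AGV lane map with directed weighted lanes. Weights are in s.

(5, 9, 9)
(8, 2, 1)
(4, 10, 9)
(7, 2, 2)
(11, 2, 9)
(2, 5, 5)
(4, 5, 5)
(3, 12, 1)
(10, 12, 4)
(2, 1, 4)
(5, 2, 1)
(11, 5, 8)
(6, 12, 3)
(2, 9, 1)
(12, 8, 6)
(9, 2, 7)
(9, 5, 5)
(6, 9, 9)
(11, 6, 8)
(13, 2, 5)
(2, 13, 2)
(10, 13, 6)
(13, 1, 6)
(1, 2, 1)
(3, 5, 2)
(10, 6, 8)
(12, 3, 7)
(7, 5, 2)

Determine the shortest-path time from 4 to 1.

10 s

Shortest distances from 4:
4: 0
5: 5  (via 4)
2: 6  (via 5)
9: 7  (via 2)
13: 8  (via 2)
10: 9  (via 4)
1: 10  (via 2)
Shortest route: 4 → 5 → 2 → 1 = 10 s.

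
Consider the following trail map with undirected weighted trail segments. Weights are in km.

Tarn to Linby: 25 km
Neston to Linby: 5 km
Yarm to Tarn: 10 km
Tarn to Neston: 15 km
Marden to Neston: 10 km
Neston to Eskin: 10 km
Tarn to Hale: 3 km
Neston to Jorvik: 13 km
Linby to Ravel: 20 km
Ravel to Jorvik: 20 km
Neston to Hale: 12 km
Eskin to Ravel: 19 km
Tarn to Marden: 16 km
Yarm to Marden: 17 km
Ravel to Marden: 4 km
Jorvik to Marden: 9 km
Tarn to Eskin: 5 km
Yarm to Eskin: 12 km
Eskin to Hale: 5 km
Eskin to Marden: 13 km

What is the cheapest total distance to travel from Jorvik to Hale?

Settle nodes by increasing distance from Jorvik:
Jorvik: 0
Marden: 9  (via Jorvik)
Ravel: 13  (via Marden)
Neston: 13  (via Jorvik)
Linby: 18  (via Neston)
Eskin: 22  (via Marden)
Tarn: 25  (via Marden)
Hale: 25  (via Neston)
Shortest route: Jorvik–Neston–Hale = 25 km.

25 km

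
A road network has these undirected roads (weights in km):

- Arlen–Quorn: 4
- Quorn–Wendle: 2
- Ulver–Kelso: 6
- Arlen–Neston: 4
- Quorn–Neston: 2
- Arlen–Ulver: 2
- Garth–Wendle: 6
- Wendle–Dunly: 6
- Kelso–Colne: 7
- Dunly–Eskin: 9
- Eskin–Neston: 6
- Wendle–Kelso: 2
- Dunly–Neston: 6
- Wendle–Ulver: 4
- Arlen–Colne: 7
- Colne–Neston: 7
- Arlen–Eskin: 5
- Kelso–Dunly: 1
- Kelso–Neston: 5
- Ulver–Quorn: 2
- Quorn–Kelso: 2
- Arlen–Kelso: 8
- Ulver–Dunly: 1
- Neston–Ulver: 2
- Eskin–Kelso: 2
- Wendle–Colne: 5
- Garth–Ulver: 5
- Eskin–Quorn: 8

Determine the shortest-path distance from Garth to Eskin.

Compare a few routes:
Garth–Ulver–Dunly–Kelso–Eskin: 5+1+1+2 = 9
Garth–Wendle–Kelso–Eskin: 6+2+2 = 10
Cheapest is Garth–Ulver–Dunly–Kelso–Eskin at 9 km.

9 km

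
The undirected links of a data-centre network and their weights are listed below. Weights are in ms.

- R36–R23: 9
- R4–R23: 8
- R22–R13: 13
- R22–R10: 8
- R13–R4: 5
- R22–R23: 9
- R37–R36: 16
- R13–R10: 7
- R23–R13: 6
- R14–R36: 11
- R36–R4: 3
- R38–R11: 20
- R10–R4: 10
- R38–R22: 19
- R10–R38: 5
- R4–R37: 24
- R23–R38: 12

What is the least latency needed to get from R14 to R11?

Compare a few routes:
R14–R36–R4–R10–R38–R11: 11+3+10+5+20 = 49
R14–R36–R4–R13–R10–R38–R11: 11+3+5+7+5+20 = 51
R14–R36–R23–R38–R11: 11+9+12+20 = 52
The minimum is 49 ms via R14–R36–R4–R10–R38–R11.

49 ms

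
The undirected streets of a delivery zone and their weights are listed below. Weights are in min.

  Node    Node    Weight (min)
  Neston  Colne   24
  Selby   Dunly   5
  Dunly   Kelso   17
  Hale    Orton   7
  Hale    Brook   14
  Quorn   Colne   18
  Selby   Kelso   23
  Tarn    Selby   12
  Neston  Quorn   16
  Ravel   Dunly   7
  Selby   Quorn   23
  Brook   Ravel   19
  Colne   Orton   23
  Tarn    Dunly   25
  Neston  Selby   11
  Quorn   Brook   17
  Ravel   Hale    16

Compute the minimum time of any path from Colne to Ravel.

46 min

Settle nodes by increasing distance from Colne:
Colne: 0
Quorn: 18  (via Colne)
Orton: 23  (via Colne)
Neston: 24  (via Colne)
Hale: 30  (via Orton)
Selby: 35  (via Neston)
Brook: 35  (via Quorn)
Dunly: 40  (via Selby)
Ravel: 46  (via Hale)
Shortest route: Colne → Orton → Hale → Ravel = 46 min.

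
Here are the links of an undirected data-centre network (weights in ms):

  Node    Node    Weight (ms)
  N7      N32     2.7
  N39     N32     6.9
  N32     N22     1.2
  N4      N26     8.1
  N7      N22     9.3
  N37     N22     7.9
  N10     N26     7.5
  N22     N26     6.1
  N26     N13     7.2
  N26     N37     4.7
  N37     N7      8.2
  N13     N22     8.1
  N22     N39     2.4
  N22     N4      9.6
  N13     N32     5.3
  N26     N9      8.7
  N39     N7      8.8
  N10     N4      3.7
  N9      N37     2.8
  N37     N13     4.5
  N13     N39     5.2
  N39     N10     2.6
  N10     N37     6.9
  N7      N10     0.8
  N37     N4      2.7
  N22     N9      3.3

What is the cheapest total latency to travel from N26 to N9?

Enumerating some paths:
N26 → N37 → N9: 4.7+2.8 = 7.5
N26 → N22 → N9: 6.1+3.3 = 9.4
N26 → N9: 8.7 = 8.7
Cheapest is N26 → N37 → N9 at 7.5 ms.

7.5 ms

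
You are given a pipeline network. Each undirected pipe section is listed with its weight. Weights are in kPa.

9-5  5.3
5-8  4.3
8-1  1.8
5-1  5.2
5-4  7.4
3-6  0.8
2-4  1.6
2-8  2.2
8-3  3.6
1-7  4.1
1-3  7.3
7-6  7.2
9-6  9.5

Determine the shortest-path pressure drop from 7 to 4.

9.7 kPa

Running Dijkstra from 7:
7: 0
1: 4.1  (via 7)
8: 5.9  (via 1)
6: 7.2  (via 7)
3: 8  (via 6)
2: 8.1  (via 8)
5: 9.3  (via 1)
4: 9.7  (via 2)
Shortest route: 7 → 1 → 8 → 2 → 4 = 9.7 kPa.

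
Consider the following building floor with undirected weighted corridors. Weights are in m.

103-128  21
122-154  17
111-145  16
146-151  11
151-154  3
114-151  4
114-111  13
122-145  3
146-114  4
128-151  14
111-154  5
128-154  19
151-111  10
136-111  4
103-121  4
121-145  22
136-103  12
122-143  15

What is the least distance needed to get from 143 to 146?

Enumerating some paths:
143 → 122 → 154 → 151 → 146: 15+17+3+11 = 46
143 → 122 → 154 → 151 → 114 → 146: 15+17+3+4+4 = 43
Cheapest is 143 → 122 → 154 → 151 → 114 → 146 at 43 m.

43 m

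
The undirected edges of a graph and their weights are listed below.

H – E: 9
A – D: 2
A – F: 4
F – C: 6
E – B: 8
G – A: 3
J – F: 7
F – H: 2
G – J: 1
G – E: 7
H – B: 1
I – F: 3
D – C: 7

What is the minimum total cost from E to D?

Compare a few routes:
E - G - A - D: 7+3+2 = 12
E - H - F - A - D: 9+2+4+2 = 17
Cheapest is E - G - A - D at 12.

12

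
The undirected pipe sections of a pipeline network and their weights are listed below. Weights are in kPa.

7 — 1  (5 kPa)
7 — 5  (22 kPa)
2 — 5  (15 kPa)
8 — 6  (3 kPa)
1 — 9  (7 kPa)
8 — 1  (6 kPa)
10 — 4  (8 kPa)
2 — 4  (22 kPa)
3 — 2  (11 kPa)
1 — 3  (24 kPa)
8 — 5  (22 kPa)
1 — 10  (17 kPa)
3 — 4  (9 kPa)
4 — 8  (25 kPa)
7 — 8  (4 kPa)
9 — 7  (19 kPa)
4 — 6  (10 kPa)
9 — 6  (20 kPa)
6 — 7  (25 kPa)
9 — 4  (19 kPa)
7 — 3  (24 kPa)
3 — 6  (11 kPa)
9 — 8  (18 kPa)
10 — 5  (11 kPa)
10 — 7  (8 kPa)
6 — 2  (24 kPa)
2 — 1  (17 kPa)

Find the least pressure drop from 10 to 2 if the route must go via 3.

28 kPa

Best 10 to 3: 10–4–3 costing 17
Shortest 3→2: 3–2 = 11
Total via 3: 17 + 11 = 28 kPa.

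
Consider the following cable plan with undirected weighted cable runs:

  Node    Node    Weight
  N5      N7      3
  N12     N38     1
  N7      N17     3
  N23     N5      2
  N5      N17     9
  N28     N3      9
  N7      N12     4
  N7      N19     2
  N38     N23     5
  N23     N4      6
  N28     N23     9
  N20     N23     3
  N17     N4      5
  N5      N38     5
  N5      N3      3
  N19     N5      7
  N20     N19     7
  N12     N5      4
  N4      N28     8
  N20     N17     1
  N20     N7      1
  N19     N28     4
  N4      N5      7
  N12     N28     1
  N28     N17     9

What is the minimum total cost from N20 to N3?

7

Settle nodes by increasing distance from N20:
N20: 0
N7: 1  (via N20)
N17: 1  (via N20)
N19: 3  (via N7)
N23: 3  (via N20)
N5: 4  (via N7)
N12: 5  (via N7)
N28: 6  (via N12)
N4: 6  (via N17)
N38: 6  (via N12)
N3: 7  (via N5)
Shortest route: N20–N7–N5–N3 = 7.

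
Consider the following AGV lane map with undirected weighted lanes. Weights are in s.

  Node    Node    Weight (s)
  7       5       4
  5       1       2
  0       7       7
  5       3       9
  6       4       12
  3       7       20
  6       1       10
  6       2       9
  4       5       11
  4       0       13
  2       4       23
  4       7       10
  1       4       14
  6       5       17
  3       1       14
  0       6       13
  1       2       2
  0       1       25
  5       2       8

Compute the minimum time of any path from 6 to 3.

Shortest distances from 6:
6: 0
2: 9  (via 6)
1: 10  (via 6)
4: 12  (via 6)
5: 12  (via 1)
0: 13  (via 6)
7: 16  (via 5)
3: 21  (via 5)
Shortest route: 6–1–5–3 = 21 s.

21 s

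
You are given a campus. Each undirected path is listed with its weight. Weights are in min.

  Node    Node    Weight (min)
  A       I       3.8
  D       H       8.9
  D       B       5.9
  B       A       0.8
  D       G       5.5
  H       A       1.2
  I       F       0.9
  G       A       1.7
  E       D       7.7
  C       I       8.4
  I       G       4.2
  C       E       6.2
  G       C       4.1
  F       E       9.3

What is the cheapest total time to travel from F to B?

5.5 min

Compare a few routes:
F → I → A → B: 0.9+3.8+0.8 = 5.5
F → I → G → A → B: 0.9+4.2+1.7+0.8 = 7.6
Cheapest is F → I → A → B at 5.5 min.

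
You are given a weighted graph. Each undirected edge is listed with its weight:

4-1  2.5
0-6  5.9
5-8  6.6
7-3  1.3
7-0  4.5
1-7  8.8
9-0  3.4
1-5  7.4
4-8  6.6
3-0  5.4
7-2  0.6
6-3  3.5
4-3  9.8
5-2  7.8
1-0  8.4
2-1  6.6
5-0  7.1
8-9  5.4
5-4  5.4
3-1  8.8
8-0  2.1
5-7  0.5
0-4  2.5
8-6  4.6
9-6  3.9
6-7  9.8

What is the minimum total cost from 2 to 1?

Settle nodes by increasing distance from 2:
2: 0
7: 0.6  (via 2)
5: 1.1  (via 7)
3: 1.9  (via 7)
0: 5.1  (via 7)
6: 5.4  (via 3)
4: 6.5  (via 5)
1: 6.6  (via 2)
Shortest route: 2–1 = 6.6.

6.6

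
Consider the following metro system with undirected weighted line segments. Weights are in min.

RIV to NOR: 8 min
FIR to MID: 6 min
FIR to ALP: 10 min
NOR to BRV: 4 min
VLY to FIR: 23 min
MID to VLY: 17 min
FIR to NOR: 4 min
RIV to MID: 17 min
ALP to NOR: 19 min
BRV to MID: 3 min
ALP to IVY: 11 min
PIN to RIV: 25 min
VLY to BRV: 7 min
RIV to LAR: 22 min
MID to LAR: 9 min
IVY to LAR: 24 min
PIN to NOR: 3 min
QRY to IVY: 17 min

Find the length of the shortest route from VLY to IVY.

36 min

Shortest distances from VLY:
VLY: 0
BRV: 7  (via VLY)
MID: 10  (via BRV)
NOR: 11  (via BRV)
PIN: 14  (via NOR)
FIR: 15  (via NOR)
RIV: 19  (via NOR)
LAR: 19  (via MID)
ALP: 25  (via FIR)
IVY: 36  (via ALP)
Shortest route: VLY–BRV–NOR–FIR–ALP–IVY = 36 min.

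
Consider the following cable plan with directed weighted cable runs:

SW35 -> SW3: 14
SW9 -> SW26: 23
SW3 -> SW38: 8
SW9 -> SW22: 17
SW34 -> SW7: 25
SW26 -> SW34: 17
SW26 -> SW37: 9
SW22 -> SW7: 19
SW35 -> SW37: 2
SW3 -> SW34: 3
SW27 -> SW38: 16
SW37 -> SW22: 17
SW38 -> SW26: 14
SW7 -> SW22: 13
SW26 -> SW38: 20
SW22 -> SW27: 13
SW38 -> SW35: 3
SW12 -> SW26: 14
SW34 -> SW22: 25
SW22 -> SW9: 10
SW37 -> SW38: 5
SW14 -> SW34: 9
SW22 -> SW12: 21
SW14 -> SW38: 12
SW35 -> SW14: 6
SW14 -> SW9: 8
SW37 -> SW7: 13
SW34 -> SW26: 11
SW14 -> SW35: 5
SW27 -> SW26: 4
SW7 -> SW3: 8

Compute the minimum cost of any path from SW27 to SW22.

Shortest distances from SW27:
SW27: 0
SW26: 4  (via SW27)
SW37: 13  (via SW26)
SW38: 16  (via SW27)
SW35: 19  (via SW38)
SW34: 21  (via SW26)
SW14: 25  (via SW35)
SW7: 26  (via SW37)
SW22: 30  (via SW37)
Shortest route: SW27 → SW26 → SW37 → SW22 = 30.

30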